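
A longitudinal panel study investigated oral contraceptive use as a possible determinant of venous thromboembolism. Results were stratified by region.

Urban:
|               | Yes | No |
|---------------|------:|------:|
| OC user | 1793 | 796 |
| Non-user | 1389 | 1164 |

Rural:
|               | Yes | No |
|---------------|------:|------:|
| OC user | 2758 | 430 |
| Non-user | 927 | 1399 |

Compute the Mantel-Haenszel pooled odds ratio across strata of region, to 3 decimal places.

OR_MH = Σ(aᵢdᵢ/nᵢ) / Σ(bᵢcᵢ/nᵢ), where nᵢ is the stratum total.
Stratum 1 (Urban): n = 5142; a·d/n = 1793·1164/5142 = 405.8833; b·c/n = 796·1389/5142 = 215.0222
Stratum 2 (Rural): n = 5514; a·d/n = 2758·1399/5514 = 699.7537; b·c/n = 430·927/5514 = 72.2905
OR_MH = (405.8833 + 699.7537) / (215.0222 + 72.2905) = 1105.6370 / 287.3127 = 3.84820

3.848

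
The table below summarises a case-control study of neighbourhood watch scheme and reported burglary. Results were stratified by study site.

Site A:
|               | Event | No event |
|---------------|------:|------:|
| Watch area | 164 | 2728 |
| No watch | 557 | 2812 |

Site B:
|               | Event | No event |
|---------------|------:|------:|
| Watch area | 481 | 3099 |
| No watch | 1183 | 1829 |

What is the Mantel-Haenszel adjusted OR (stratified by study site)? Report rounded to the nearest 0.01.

0.26

OR_MH = Σ(aᵢdᵢ/nᵢ) / Σ(bᵢcᵢ/nᵢ), where nᵢ is the stratum total.
Stratum 1 (Site A): n = 6261; a·d/n = 164·2812/6261 = 73.6572; b·c/n = 2728·557/6261 = 242.6922
Stratum 2 (Site B): n = 6592; a·d/n = 481·1829/6592 = 133.4571; b·c/n = 3099·1183/6592 = 556.1464
OR_MH = (73.6572 + 133.4571) / (242.6922 + 556.1464) = 207.1143 / 798.8386 = 0.25927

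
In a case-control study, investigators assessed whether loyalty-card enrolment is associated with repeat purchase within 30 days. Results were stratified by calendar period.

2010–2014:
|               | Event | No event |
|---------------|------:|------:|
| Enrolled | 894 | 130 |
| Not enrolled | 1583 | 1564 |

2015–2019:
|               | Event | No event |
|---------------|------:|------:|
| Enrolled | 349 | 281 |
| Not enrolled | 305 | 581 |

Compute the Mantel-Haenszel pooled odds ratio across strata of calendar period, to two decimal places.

OR_MH = Σ(aᵢdᵢ/nᵢ) / Σ(bᵢcᵢ/nᵢ), where nᵢ is the stratum total.
Stratum 1 (2010–2014): n = 4171; a·d/n = 894·1564/4171 = 335.2232; b·c/n = 130·1583/4171 = 49.3383
Stratum 2 (2015–2019): n = 1516; a·d/n = 349·581/1516 = 133.7526; b·c/n = 281·305/1516 = 56.5336
OR_MH = (335.2232 + 133.7526) / (49.3383 + 56.5336) = 468.9758 / 105.8719 = 4.42965

4.43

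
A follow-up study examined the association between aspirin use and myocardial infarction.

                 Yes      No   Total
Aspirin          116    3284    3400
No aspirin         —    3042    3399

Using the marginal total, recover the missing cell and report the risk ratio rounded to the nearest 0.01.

The missing cell is in the unexposed row: 3399 − 3042 = 357.
So a = 116, b = 3284, c = 357, d = 3042.
RR = [a/(a+b)] / [c/(c+d)] = (116/3400) / (357/3399) = 0.03412/0.10503 = 0.32483

0.32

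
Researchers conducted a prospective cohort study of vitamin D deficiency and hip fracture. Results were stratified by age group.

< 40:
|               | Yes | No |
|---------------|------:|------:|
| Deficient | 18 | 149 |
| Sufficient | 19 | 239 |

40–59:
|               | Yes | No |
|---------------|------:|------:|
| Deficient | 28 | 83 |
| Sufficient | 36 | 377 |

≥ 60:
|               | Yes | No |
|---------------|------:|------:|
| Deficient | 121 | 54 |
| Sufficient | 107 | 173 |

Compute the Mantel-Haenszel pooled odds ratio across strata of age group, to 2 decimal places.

OR_MH = Σ(aᵢdᵢ/nᵢ) / Σ(bᵢcᵢ/nᵢ), where nᵢ is the stratum total.
Stratum 1 (< 40): n = 425; a·d/n = 18·239/425 = 10.1224; b·c/n = 149·19/425 = 6.6612
Stratum 2 (40–59): n = 524; a·d/n = 28·377/524 = 20.1450; b·c/n = 83·36/524 = 5.7023
Stratum 3 (≥ 60): n = 455; a·d/n = 121·173/455 = 46.0066; b·c/n = 54·107/455 = 12.6989
OR_MH = (10.1224 + 20.1450 + 46.0066) / (6.6612 + 5.7023 + 12.6989) = 76.2740 / 25.0624 = 3.04337

3.04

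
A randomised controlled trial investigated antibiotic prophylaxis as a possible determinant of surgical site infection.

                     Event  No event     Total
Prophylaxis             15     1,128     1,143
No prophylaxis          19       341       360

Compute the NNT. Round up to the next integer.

Risk in treated group = 15/1143 = 0.01312; risk in control = 19/360 = 0.05278.
Absolute risk reduction = 0.05278 − 0.01312 = 0.03965
NNT = 1 / ARR = 1 / 0.03965 = 25.218 → round up → 26

26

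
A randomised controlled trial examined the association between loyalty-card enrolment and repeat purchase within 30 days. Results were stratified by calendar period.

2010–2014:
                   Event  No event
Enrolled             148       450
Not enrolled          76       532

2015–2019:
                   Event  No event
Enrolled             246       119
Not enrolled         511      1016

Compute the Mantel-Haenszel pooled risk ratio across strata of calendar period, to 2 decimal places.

RR_MH = Σ(aᵢ·n₀ᵢ/nᵢ) / Σ(cᵢ·n₁ᵢ/nᵢ), with n₁ᵢ = aᵢ+bᵢ (exposed), n₀ᵢ = cᵢ+dᵢ (unexposed), nᵢ = n₁ᵢ+n₀ᵢ.
Stratum 1 (2010–2014): n₁ = 598, n₀ = 608, n = 1206; a·n₀/n = 148·608/1206 = 74.6136; c·n₁/n = 76·598/1206 = 37.6849
Stratum 2 (2015–2019): n₁ = 365, n₀ = 1527, n = 1892; a·n₀/n = 246·1527/1892 = 198.5423; c·n₁/n = 511·365/1892 = 98.5809
RR_MH = (74.6136 + 198.5423) / (37.6849 + 98.5809) = 273.1559 / 136.2658 = 2.00458

2.00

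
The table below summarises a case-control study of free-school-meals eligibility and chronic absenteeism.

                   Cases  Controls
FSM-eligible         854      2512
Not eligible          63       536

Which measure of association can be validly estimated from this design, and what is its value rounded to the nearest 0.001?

Cells: a = 854, b = 2512, c = 63, d = 536.
This is a case-control study: participants were sampled on outcome status, so risks in the source population cannot be estimated directly — relative risk is not valid here. The odds ratio is the appropriate measure.
OR = (a·d)/(b·c) = (854 × 536) / (2512 × 63) = 457744 / 158256 = 2.89243

2.892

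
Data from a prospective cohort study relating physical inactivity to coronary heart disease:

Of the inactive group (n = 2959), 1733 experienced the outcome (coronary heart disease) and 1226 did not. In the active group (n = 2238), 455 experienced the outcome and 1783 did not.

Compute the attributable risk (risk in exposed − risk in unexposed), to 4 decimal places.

From the description: a = 1733, b = 1226, c = 455, d = 1783.
Risk in exposed = 1733/2959 = 0.585671; risk in unexposed = 455/2238 = 0.203307.
Risk difference = 0.585671 − 0.203307 = 0.382364

0.3824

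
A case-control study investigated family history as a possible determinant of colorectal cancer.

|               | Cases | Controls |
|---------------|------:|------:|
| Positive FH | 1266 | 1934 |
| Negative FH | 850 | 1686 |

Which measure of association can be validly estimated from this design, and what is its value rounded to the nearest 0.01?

Cells: a = 1266, b = 1934, c = 850, d = 1686.
This is a case-control study: participants were sampled on outcome status, so risks in the source population cannot be estimated directly — relative risk is not valid here. The odds ratio is the appropriate measure.
OR = (a·d)/(b·c) = (1266 × 1686) / (1934 × 850) = 2134476 / 1643900 = 1.29842

1.30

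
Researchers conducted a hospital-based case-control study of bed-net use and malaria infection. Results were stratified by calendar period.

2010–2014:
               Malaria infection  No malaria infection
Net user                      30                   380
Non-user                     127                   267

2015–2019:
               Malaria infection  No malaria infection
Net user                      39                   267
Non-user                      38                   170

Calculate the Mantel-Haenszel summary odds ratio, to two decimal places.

OR_MH = Σ(aᵢdᵢ/nᵢ) / Σ(bᵢcᵢ/nᵢ), where nᵢ is the stratum total.
Stratum 1 (2010–2014): n = 804; a·d/n = 30·267/804 = 9.9627; b·c/n = 380·127/804 = 60.0249
Stratum 2 (2015–2019): n = 514; a·d/n = 39·170/514 = 12.8988; b·c/n = 267·38/514 = 19.7393
OR_MH = (9.9627 + 12.8988) / (60.0249 + 19.7393) = 22.8615 / 79.7642 = 0.28661

0.29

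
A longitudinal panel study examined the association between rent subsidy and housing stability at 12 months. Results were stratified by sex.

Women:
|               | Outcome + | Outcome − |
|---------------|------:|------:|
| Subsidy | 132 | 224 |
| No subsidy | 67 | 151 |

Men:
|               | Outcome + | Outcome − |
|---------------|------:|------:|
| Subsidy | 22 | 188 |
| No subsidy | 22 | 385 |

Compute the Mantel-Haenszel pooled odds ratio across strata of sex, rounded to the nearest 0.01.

OR_MH = Σ(aᵢdᵢ/nᵢ) / Σ(bᵢcᵢ/nᵢ), where nᵢ is the stratum total.
Stratum 1 (Women): n = 574; a·d/n = 132·151/574 = 34.7247; b·c/n = 224·67/574 = 26.1463
Stratum 2 (Men): n = 617; a·d/n = 22·385/617 = 13.7277; b·c/n = 188·22/617 = 6.7034
OR_MH = (34.7247 + 13.7277) / (26.1463 + 6.7034) = 48.4525 / 32.8497 = 1.47497

1.47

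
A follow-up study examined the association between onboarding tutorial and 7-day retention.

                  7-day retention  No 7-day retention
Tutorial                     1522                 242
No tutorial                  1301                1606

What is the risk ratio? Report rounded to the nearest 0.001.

1.928

Cells: a = 1522, b = 242, c = 1301, d = 1606.
Risk in exposed = 1522/1764 = 0.86281; risk in unexposed = 1301/2907 = 0.44754.
RR = 0.86281 / 0.44754 = 1.92790
The risk among the exposed is 1.93 times that among the unexposed.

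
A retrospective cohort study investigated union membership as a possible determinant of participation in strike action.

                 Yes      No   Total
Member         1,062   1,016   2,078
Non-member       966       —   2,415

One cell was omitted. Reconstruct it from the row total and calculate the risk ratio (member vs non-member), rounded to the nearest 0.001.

The missing cell is in the unexposed row: 2415 − 966 = 1449.
So a = 1062, b = 1016, c = 966, d = 1449.
RR = [a/(a+b)] / [c/(c+d)] = (1062/2078) / (966/2415) = 0.51107/0.40000 = 1.27767

1.278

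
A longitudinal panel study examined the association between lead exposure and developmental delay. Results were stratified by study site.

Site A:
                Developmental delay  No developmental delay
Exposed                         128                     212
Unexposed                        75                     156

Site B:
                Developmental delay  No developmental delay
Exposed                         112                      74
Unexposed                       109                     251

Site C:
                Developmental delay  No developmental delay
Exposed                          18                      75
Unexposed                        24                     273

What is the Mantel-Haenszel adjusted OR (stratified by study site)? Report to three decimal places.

OR_MH = Σ(aᵢdᵢ/nᵢ) / Σ(bᵢcᵢ/nᵢ), where nᵢ is the stratum total.
Stratum 1 (Site A): n = 571; a·d/n = 128·156/571 = 34.9702; b·c/n = 212·75/571 = 27.8459
Stratum 2 (Site B): n = 546; a·d/n = 112·251/546 = 51.4872; b·c/n = 74·109/546 = 14.7729
Stratum 3 (Site C): n = 390; a·d/n = 18·273/390 = 12.6000; b·c/n = 75·24/390 = 4.6154
OR_MH = (34.9702 + 51.4872 + 12.6000) / (27.8459 + 14.7729 + 4.6154) = 99.0574 / 47.2342 = 2.09716

2.097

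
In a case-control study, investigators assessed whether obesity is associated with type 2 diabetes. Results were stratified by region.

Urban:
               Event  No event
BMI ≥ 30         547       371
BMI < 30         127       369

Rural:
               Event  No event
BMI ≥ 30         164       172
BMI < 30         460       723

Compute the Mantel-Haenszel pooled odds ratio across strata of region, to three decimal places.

2.585

OR_MH = Σ(aᵢdᵢ/nᵢ) / Σ(bᵢcᵢ/nᵢ), where nᵢ is the stratum total.
Stratum 1 (Urban): n = 1414; a·d/n = 547·369/1414 = 142.7461; b·c/n = 371·127/1414 = 33.3218
Stratum 2 (Rural): n = 1519; a·d/n = 164·723/1519 = 78.0592; b·c/n = 172·460/1519 = 52.0869
OR_MH = (142.7461 + 78.0592) / (33.3218 + 52.0869) = 220.8054 / 85.4087 = 2.58528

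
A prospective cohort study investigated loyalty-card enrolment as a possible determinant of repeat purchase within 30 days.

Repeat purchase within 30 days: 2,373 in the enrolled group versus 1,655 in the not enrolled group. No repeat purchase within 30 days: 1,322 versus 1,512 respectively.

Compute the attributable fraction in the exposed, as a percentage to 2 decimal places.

18.63

From the description: a = 2373, b = 1322, c = 1655, d = 1512.
Risk in exposed = 2373/3695 = 0.64222; risk in unexposed = 1655/3167 = 0.52258.
RR = 0.64222/0.52258 = 1.22895
AR% = (RR − 1)/RR × 100 = (1.22895 − 1)/1.22895 × 100 = 18.6296%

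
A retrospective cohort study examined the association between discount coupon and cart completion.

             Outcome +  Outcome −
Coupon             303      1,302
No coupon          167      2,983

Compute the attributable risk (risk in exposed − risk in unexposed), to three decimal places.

0.136

Cells: a = 303, b = 1302, c = 167, d = 2983.
Risk in exposed = 303/1605 = 0.188785; risk in unexposed = 167/3150 = 0.053016.
Risk difference = 0.188785 − 0.053016 = 0.135769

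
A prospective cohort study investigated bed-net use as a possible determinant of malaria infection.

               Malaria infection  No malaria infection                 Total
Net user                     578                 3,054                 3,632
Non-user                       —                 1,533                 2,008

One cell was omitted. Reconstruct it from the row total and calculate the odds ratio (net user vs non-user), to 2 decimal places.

The missing cell is in the unexposed row: 2008 − 1533 = 475.
So a = 578, b = 3054, c = 475, d = 1533.
OR = (a·d)/(b·c) = (578 × 1533) / (3054 × 475) = 886074 / 1450650 = 0.61081

0.61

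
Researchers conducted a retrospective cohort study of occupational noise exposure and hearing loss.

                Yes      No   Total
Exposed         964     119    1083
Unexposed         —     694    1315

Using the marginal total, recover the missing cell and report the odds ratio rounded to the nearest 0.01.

9.05

The missing cell is in the unexposed row: 1315 − 694 = 621.
So a = 964, b = 119, c = 621, d = 694.
OR = (a·d)/(b·c) = (964 × 694) / (119 × 621) = 669016 / 73899 = 9.05311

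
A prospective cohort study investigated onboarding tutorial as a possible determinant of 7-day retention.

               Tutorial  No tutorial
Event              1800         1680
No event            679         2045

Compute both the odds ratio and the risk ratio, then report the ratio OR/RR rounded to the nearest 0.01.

2.00

Reading the table with exposure as columns: a = 1800 (Tutorial, case), b = 679 (Tutorial, non-case), c = 1680 (No tutorial, case), d = 2045.
OR = (1800·2045)/(679·1680) = 3681000/1140720 = 3.22691
Risk in exposed = 1800/2479 = 0.72610; risk in unexposed = 1680/3725 = 0.45101; RR = 1.60995
OR/RR = 3.22691 / 1.60995 = 2.00435
The outcome is not rare, so the OR lies further from 1 than the RR.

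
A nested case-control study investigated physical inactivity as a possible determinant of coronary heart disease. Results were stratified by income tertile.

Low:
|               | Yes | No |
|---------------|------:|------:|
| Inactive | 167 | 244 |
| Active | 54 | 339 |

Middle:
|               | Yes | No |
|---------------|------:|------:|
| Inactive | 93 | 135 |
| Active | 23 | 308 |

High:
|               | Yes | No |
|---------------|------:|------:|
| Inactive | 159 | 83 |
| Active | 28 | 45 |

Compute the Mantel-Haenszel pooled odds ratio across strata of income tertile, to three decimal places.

OR_MH = Σ(aᵢdᵢ/nᵢ) / Σ(bᵢcᵢ/nᵢ), where nᵢ is the stratum total.
Stratum 1 (Low): n = 804; a·d/n = 167·339/804 = 70.4142; b·c/n = 244·54/804 = 16.3881
Stratum 2 (Middle): n = 559; a·d/n = 93·308/559 = 51.2415; b·c/n = 135·23/559 = 5.5546
Stratum 3 (High): n = 315; a·d/n = 159·45/315 = 22.7143; b·c/n = 83·28/315 = 7.3778
OR_MH = (70.4142 + 51.2415 + 22.7143) / (16.3881 + 5.5546 + 7.3778) = 144.3700 / 29.3204 = 4.92387

4.924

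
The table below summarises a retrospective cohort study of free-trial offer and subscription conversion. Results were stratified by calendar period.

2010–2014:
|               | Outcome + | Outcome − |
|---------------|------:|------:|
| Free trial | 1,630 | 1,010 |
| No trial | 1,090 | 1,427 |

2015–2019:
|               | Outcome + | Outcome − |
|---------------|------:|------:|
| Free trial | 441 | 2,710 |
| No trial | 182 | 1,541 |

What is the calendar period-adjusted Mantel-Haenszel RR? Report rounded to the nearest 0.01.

1.41

RR_MH = Σ(aᵢ·n₀ᵢ/nᵢ) / Σ(cᵢ·n₁ᵢ/nᵢ), with n₁ᵢ = aᵢ+bᵢ (exposed), n₀ᵢ = cᵢ+dᵢ (unexposed), nᵢ = n₁ᵢ+n₀ᵢ.
Stratum 1 (2010–2014): n₁ = 2640, n₀ = 2517, n = 5157; a·n₀/n = 1630·2517/5157 = 795.5614; c·n₁/n = 1090·2640/5157 = 557.9988
Stratum 2 (2015–2019): n₁ = 3151, n₀ = 1723, n = 4874; a·n₀/n = 441·1723/4874 = 155.8972; c·n₁/n = 182·3151/4874 = 117.6615
RR_MH = (795.5614 + 155.8972) / (557.9988 + 117.6615) = 951.4586 / 675.6603 = 1.40819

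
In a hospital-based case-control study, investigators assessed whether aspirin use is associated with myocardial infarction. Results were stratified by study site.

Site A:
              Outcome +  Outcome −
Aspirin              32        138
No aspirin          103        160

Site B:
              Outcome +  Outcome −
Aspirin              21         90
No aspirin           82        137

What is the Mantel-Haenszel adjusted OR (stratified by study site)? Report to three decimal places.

0.372

OR_MH = Σ(aᵢdᵢ/nᵢ) / Σ(bᵢcᵢ/nᵢ), where nᵢ is the stratum total.
Stratum 1 (Site A): n = 433; a·d/n = 32·160/433 = 11.8245; b·c/n = 138·103/433 = 32.8268
Stratum 2 (Site B): n = 330; a·d/n = 21·137/330 = 8.7182; b·c/n = 90·82/330 = 22.3636
OR_MH = (11.8245 + 8.7182) / (32.8268 + 22.3636) = 20.5427 / 55.1904 = 0.37221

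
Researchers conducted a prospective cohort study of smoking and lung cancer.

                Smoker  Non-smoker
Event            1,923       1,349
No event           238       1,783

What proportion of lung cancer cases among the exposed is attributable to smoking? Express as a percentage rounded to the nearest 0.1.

51.6

Reading the table with exposure as columns: a = 1923 (Smoker, case), b = 238 (Smoker, non-case), c = 1349 (Non-smoker, case), d = 1783.
Risk in exposed = 1923/2161 = 0.88987; risk in unexposed = 1349/3132 = 0.43072.
RR = 0.88987/0.43072 = 2.06602
AR% = (RR − 1)/RR × 100 = (2.06602 − 1)/2.06602 × 100 = 51.5977%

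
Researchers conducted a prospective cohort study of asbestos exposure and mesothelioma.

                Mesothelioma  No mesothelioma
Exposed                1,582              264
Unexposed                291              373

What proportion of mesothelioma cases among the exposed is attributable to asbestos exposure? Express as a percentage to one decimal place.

48.9

Cells: a = 1582, b = 264, c = 291, d = 373.
Risk in exposed = 1582/1846 = 0.85699; risk in unexposed = 291/664 = 0.43825.
RR = 0.85699/0.43825 = 1.95546
AR% = (RR − 1)/RR × 100 = (1.95546 − 1)/1.95546 × 100 = 48.8612%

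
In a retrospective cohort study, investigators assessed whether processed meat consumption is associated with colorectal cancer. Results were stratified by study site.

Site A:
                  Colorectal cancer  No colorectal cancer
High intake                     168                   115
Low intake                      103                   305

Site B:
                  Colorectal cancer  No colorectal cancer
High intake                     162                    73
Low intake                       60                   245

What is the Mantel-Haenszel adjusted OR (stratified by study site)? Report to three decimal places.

5.847

OR_MH = Σ(aᵢdᵢ/nᵢ) / Σ(bᵢcᵢ/nᵢ), where nᵢ is the stratum total.
Stratum 1 (Site A): n = 691; a·d/n = 168·305/691 = 74.1534; b·c/n = 115·103/691 = 17.1418
Stratum 2 (Site B): n = 540; a·d/n = 162·245/540 = 73.5000; b·c/n = 73·60/540 = 8.1111
OR_MH = (74.1534 + 73.5000) / (17.1418 + 8.1111) = 147.6534 / 25.2529 = 5.84698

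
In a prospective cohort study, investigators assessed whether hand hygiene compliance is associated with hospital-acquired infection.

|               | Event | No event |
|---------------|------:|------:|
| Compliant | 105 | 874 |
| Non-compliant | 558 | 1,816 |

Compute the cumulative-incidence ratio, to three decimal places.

Cells: a = 105, b = 874, c = 558, d = 1816.
Risk in exposed = 105/979 = 0.10725; risk in unexposed = 558/2374 = 0.23505.
RR = 0.10725 / 0.23505 = 0.45630
The risk is 54% lower among the exposed than among the unexposed.

0.456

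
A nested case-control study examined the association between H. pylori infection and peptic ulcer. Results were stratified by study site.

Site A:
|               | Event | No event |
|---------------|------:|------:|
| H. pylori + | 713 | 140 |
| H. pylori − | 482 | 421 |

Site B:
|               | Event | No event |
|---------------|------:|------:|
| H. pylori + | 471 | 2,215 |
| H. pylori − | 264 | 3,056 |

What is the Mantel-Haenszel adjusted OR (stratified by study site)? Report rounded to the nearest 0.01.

3.02

OR_MH = Σ(aᵢdᵢ/nᵢ) / Σ(bᵢcᵢ/nᵢ), where nᵢ is the stratum total.
Stratum 1 (Site A): n = 1756; a·d/n = 713·421/1756 = 170.9413; b·c/n = 140·482/1756 = 38.4282
Stratum 2 (Site B): n = 6006; a·d/n = 471·3056/6006 = 239.6563; b·c/n = 2215·264/6006 = 97.3626
OR_MH = (170.9413 + 239.6563) / (38.4282 + 97.3626) = 410.5977 / 135.7909 = 3.02375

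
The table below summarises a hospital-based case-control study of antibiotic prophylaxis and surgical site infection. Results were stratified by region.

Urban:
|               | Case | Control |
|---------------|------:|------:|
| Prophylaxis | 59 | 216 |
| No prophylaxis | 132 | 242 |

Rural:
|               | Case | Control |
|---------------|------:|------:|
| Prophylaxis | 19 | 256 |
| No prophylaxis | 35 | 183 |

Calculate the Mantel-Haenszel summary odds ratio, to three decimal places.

OR_MH = Σ(aᵢdᵢ/nᵢ) / Σ(bᵢcᵢ/nᵢ), where nᵢ is the stratum total.
Stratum 1 (Urban): n = 649; a·d/n = 59·242/649 = 22.0000; b·c/n = 216·132/649 = 43.9322
Stratum 2 (Rural): n = 493; a·d/n = 19·183/493 = 7.0527; b·c/n = 256·35/493 = 18.1744
OR_MH = (22.0000 + 7.0527) / (43.9322 + 18.1744) = 29.0527 / 62.1066 = 0.46779

0.468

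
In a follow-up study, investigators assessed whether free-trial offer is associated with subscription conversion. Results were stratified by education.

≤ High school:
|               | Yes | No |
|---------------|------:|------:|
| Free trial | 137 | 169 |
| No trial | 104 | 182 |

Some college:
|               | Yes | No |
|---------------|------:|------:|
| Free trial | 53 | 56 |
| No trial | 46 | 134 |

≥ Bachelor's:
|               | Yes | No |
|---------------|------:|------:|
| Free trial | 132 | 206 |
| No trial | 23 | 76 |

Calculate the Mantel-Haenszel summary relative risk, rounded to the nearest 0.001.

1.452

RR_MH = Σ(aᵢ·n₀ᵢ/nᵢ) / Σ(cᵢ·n₁ᵢ/nᵢ), with n₁ᵢ = aᵢ+bᵢ (exposed), n₀ᵢ = cᵢ+dᵢ (unexposed), nᵢ = n₁ᵢ+n₀ᵢ.
Stratum 1 (≤ High school): n₁ = 306, n₀ = 286, n = 592; a·n₀/n = 137·286/592 = 66.1858; c·n₁/n = 104·306/592 = 53.7568
Stratum 2 (Some college): n₁ = 109, n₀ = 180, n = 289; a·n₀/n = 53·180/289 = 33.0104; c·n₁/n = 46·109/289 = 17.3495
Stratum 3 (≥ Bachelor's): n₁ = 338, n₀ = 99, n = 437; a·n₀/n = 132·99/437 = 29.9039; c·n₁/n = 23·338/437 = 17.7895
RR_MH = (66.1858 + 33.0104 + 29.9039) / (53.7568 + 17.3495 + 17.7895) = 129.1001 / 88.8957 = 1.45226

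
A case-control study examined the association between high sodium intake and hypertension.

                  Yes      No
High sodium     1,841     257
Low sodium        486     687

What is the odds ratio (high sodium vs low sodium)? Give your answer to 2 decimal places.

10.13

Cells: a = 1841, b = 257, c = 486, d = 687.
OR = (a·d)/(b·c) = (1841 × 687) / (257 × 486) = 1264767 / 124902 = 10.12607
The odds of hypertension are about 10.13 times as high in the high sodium group.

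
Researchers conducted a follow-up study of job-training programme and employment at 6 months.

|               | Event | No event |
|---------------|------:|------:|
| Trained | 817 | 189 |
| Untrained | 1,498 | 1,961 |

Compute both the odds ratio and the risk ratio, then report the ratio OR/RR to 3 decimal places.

Cells: a = 817, b = 189, c = 1498, d = 1961.
OR = (817·1961)/(189·1498) = 1602137/283122 = 5.65882
Risk in exposed = 817/1006 = 0.81213; risk in unexposed = 1498/3459 = 0.43307; RR = 1.87527
OR/RR = 5.65882 / 1.87527 = 3.01761
The outcome is not rare, so the OR lies further from 1 than the RR.

3.018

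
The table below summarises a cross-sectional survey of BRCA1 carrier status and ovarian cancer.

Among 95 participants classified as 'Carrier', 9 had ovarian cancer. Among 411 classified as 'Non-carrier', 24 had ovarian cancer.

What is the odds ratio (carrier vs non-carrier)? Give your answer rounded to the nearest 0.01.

From the description: a = 9, b = 86, c = 24, d = 387.
OR = (a·d)/(b·c) = (9 × 387) / (86 × 24) = 3483 / 2064 = 1.68750
The odds of ovarian cancer are about 1.69 times as high in the carrier group.

1.69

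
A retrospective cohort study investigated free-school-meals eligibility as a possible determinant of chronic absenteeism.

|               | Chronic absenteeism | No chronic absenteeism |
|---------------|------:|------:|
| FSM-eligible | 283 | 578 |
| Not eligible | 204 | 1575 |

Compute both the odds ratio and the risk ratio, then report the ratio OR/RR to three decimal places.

1.319

Cells: a = 283, b = 578, c = 204, d = 1575.
OR = (283·1575)/(578·204) = 445725/117912 = 3.78015
Risk in exposed = 283/861 = 0.32869; risk in unexposed = 204/1779 = 0.11467; RR = 2.86635
OR/RR = 3.78015 / 2.86635 = 1.31880
The outcome is not rare, so the OR lies further from 1 than the RR.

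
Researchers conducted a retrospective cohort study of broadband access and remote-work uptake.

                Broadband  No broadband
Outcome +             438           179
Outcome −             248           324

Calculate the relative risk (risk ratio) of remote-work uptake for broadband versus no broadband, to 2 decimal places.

1.79

Reading the table with exposure as columns: a = 438 (Broadband, case), b = 248 (Broadband, non-case), c = 179 (No broadband, case), d = 324.
Risk in exposed = 438/686 = 0.63848; risk in unexposed = 179/503 = 0.35586.
RR = 0.63848 / 0.35586 = 1.79418
The risk among the exposed is 1.79 times that among the unexposed.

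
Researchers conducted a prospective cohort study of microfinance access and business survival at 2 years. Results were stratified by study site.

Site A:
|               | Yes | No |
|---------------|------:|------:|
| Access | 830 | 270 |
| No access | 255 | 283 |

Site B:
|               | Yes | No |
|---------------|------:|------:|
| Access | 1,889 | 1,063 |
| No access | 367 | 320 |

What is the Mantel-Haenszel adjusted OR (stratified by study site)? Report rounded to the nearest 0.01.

OR_MH = Σ(aᵢdᵢ/nᵢ) / Σ(bᵢcᵢ/nᵢ), where nᵢ is the stratum total.
Stratum 1 (Site A): n = 1638; a·d/n = 830·283/1638 = 143.4005; b·c/n = 270·255/1638 = 42.0330
Stratum 2 (Site B): n = 3639; a·d/n = 1889·320/3639 = 166.1116; b·c/n = 1063·367/3639 = 107.2056
OR_MH = (143.4005 + 166.1116) / (42.0330 + 107.2056) = 309.5121 / 149.2385 = 2.07394

2.07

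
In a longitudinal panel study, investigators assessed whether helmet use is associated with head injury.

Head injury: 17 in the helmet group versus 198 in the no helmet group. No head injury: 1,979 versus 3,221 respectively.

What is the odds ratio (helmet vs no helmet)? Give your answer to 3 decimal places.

0.140

From the description: a = 17, b = 1979, c = 198, d = 3221.
OR = (a·d)/(b·c) = (17 × 3221) / (1979 × 198) = 54757 / 391842 = 0.13974
Exposure is associated with lower odds of head injury (OR = 0.14 < 1).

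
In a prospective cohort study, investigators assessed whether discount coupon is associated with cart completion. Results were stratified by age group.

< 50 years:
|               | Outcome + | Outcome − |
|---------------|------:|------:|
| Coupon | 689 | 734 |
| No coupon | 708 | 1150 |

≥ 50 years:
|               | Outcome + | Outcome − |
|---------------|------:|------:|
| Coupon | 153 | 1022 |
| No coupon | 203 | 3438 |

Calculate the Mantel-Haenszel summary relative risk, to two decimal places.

RR_MH = Σ(aᵢ·n₀ᵢ/nᵢ) / Σ(cᵢ·n₁ᵢ/nᵢ), with n₁ᵢ = aᵢ+bᵢ (exposed), n₀ᵢ = cᵢ+dᵢ (unexposed), nᵢ = n₁ᵢ+n₀ᵢ.
Stratum 1 (< 50 years): n₁ = 1423, n₀ = 1858, n = 3281; a·n₀/n = 689·1858/3281 = 390.1743; c·n₁/n = 708·1423/3281 = 307.0661
Stratum 2 (≥ 50 years): n₁ = 1175, n₀ = 3641, n = 4816; a·n₀/n = 153·3641/4816 = 115.6713; c·n₁/n = 203·1175/4816 = 49.5276
RR_MH = (390.1743 + 115.6713) / (307.0661 + 49.5276) = 505.8456 / 356.5938 = 1.41855

1.42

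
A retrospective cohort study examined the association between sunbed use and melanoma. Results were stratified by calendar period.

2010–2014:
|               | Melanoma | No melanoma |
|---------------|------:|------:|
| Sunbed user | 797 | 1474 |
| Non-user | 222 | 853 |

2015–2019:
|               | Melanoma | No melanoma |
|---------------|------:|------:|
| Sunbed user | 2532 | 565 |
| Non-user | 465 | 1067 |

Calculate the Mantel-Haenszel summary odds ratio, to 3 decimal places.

5.091

OR_MH = Σ(aᵢdᵢ/nᵢ) / Σ(bᵢcᵢ/nᵢ), where nᵢ is the stratum total.
Stratum 1 (2010–2014): n = 3346; a·d/n = 797·853/3346 = 203.1802; b·c/n = 1474·222/3346 = 97.7968
Stratum 2 (2015–2019): n = 4629; a·d/n = 2532·1067/4629 = 583.6345; b·c/n = 565·465/4629 = 56.7563
OR_MH = (203.1802 + 583.6345) / (97.7968 + 56.7563) = 786.8147 / 154.5531 = 5.09090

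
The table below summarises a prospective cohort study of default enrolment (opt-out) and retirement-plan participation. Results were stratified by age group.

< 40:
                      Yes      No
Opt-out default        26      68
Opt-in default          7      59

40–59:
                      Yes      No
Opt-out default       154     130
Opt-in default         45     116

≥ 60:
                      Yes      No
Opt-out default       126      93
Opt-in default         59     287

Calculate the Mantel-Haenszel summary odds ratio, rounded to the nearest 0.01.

OR_MH = Σ(aᵢdᵢ/nᵢ) / Σ(bᵢcᵢ/nᵢ), where nᵢ is the stratum total.
Stratum 1 (< 40): n = 160; a·d/n = 26·59/160 = 9.5875; b·c/n = 68·7/160 = 2.9750
Stratum 2 (40–59): n = 445; a·d/n = 154·116/445 = 40.1438; b·c/n = 130·45/445 = 13.1461
Stratum 3 (≥ 60): n = 565; a·d/n = 126·287/565 = 64.0035; b·c/n = 93·59/565 = 9.7115
OR_MH = (9.5875 + 40.1438 + 64.0035) / (2.9750 + 13.1461 + 9.7115) = 113.7349 / 25.8326 = 4.40277

4.40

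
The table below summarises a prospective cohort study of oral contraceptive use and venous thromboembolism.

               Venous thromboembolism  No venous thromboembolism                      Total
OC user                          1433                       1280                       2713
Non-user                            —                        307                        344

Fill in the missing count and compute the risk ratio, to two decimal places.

4.91

The missing cell is in the unexposed row: 344 − 307 = 37.
So a = 1433, b = 1280, c = 37, d = 307.
RR = [a/(a+b)] / [c/(c+d)] = (1433/2713) / (37/344) = 0.52820/0.10756 = 4.91081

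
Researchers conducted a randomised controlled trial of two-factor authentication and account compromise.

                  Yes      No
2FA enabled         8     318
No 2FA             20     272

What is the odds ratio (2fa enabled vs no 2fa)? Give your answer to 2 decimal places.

Cells: a = 8, b = 318, c = 20, d = 272.
OR = (a·d)/(b·c) = (8 × 272) / (318 × 20) = 2176 / 6360 = 0.34214
Exposure is associated with lower odds of account compromise (OR = 0.34 < 1).

0.34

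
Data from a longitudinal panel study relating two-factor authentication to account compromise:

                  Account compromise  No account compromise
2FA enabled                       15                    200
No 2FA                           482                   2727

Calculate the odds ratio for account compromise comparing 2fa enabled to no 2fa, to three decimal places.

0.424

Cells: a = 15, b = 200, c = 482, d = 2727.
OR = (a·d)/(b·c) = (15 × 2727) / (200 × 482) = 40905 / 96400 = 0.42433
Exposure is associated with lower odds of account compromise (OR = 0.42 < 1).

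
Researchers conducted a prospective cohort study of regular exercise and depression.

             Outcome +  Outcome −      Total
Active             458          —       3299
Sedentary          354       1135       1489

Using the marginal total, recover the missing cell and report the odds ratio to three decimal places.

The missing cell is in the exposed row: 3299 − 458 = 2841.
So a = 458, b = 2841, c = 354, d = 1135.
OR = (a·d)/(b·c) = (458 × 1135) / (2841 × 354) = 519830 / 1005714 = 0.51688

0.517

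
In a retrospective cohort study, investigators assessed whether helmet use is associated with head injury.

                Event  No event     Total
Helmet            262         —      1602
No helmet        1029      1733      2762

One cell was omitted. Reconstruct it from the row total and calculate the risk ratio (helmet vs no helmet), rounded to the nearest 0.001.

0.439

The missing cell is in the exposed row: 1602 − 262 = 1340.
So a = 262, b = 1340, c = 1029, d = 1733.
RR = [a/(a+b)] / [c/(c+d)] = (262/1602) / (1029/2762) = 0.16355/0.37256 = 0.43898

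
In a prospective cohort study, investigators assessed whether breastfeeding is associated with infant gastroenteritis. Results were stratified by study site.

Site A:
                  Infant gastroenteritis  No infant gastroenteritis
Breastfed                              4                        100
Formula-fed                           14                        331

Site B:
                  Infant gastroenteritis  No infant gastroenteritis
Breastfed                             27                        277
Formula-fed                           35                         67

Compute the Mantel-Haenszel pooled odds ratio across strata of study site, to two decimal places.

0.27

OR_MH = Σ(aᵢdᵢ/nᵢ) / Σ(bᵢcᵢ/nᵢ), where nᵢ is the stratum total.
Stratum 1 (Site A): n = 449; a·d/n = 4·331/449 = 2.9488; b·c/n = 100·14/449 = 3.1180
Stratum 2 (Site B): n = 406; a·d/n = 27·67/406 = 4.4557; b·c/n = 277·35/406 = 23.8793
OR_MH = (2.9488 + 4.4557) / (3.1180 + 23.8793) = 7.4044 / 26.9974 = 0.27427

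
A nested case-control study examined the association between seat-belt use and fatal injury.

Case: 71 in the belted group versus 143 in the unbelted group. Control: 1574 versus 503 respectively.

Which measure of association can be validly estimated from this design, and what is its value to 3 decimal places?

0.159

From the description: a = 71, b = 1574, c = 143, d = 503.
This is a nested case-control study: participants were sampled on outcome status, so risks in the source population cannot be estimated directly — relative risk is not valid here. The odds ratio is the appropriate measure.
OR = (a·d)/(b·c) = (71 × 503) / (1574 × 143) = 35713 / 225082 = 0.15867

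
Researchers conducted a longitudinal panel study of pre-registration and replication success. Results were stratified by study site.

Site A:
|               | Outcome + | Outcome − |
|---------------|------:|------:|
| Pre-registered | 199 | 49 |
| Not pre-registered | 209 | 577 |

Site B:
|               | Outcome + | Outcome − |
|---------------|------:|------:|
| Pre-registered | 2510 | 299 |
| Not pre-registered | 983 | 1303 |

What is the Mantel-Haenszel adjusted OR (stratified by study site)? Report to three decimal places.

OR_MH = Σ(aᵢdᵢ/nᵢ) / Σ(bᵢcᵢ/nᵢ), where nᵢ is the stratum total.
Stratum 1 (Site A): n = 1034; a·d/n = 199·577/1034 = 111.0474; b·c/n = 49·209/1034 = 9.9043
Stratum 2 (Site B): n = 5095; a·d/n = 2510·1303/5095 = 641.9097; b·c/n = 299·983/5095 = 57.6873
OR_MH = (111.0474 + 641.9097) / (9.9043 + 57.6873) = 752.9571 / 67.5916 = 11.13980

11.140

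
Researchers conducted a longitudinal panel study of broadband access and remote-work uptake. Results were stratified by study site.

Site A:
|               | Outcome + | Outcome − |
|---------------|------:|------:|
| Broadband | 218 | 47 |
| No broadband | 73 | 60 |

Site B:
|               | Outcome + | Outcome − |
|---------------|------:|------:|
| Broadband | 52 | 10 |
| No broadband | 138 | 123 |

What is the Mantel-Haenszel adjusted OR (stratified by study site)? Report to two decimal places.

OR_MH = Σ(aᵢdᵢ/nᵢ) / Σ(bᵢcᵢ/nᵢ), where nᵢ is the stratum total.
Stratum 1 (Site A): n = 398; a·d/n = 218·60/398 = 32.8643; b·c/n = 47·73/398 = 8.6206
Stratum 2 (Site B): n = 323; a·d/n = 52·123/323 = 19.8019; b·c/n = 10·138/323 = 4.2724
OR_MH = (32.8643 + 19.8019) / (8.6206 + 4.2724) = 52.6662 / 12.8930 = 4.08485

4.08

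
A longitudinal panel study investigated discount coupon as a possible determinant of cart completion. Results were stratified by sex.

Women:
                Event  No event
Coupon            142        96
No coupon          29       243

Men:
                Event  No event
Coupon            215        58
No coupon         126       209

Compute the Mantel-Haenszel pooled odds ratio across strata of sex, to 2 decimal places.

OR_MH = Σ(aᵢdᵢ/nᵢ) / Σ(bᵢcᵢ/nᵢ), where nᵢ is the stratum total.
Stratum 1 (Women): n = 510; a·d/n = 142·243/510 = 67.6588; b·c/n = 96·29/510 = 5.4588
Stratum 2 (Men): n = 608; a·d/n = 215·209/608 = 73.9062; b·c/n = 58·126/608 = 12.0197
OR_MH = (67.6588 + 73.9062) / (5.4588 + 12.0197) = 141.5651 / 17.4786 = 8.09936

8.10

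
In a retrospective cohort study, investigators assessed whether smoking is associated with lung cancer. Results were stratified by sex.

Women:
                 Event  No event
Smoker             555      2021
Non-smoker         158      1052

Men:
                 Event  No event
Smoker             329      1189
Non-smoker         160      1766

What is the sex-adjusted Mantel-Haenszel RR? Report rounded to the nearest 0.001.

2.030

RR_MH = Σ(aᵢ·n₀ᵢ/nᵢ) / Σ(cᵢ·n₁ᵢ/nᵢ), with n₁ᵢ = aᵢ+bᵢ (exposed), n₀ᵢ = cᵢ+dᵢ (unexposed), nᵢ = n₁ᵢ+n₀ᵢ.
Stratum 1 (Women): n₁ = 2576, n₀ = 1210, n = 3786; a·n₀/n = 555·1210/3786 = 177.3772; c·n₁/n = 158·2576/3786 = 107.5034
Stratum 2 (Men): n₁ = 1518, n₀ = 1926, n = 3444; a·n₀/n = 329·1926/3444 = 183.9878; c·n₁/n = 160·1518/3444 = 70.5226
RR_MH = (177.3772 + 183.9878) / (107.5034 + 70.5226) = 361.3650 / 178.0261 = 2.02984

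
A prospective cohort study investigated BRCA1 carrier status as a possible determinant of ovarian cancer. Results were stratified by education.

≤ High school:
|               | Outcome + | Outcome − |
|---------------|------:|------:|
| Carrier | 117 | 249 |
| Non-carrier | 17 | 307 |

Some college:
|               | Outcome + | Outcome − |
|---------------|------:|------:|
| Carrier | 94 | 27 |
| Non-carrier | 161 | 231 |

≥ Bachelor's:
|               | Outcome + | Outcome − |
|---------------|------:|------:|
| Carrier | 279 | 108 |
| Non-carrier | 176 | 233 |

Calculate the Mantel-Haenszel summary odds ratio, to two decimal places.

OR_MH = Σ(aᵢdᵢ/nᵢ) / Σ(bᵢcᵢ/nᵢ), where nᵢ is the stratum total.
Stratum 1 (≤ High school): n = 690; a·d/n = 117·307/690 = 52.0565; b·c/n = 249·17/690 = 6.1348
Stratum 2 (Some college): n = 513; a·d/n = 94·231/513 = 42.3275; b·c/n = 27·161/513 = 8.4737
Stratum 3 (≥ Bachelor's): n = 796; a·d/n = 279·233/796 = 81.6671; b·c/n = 108·176/796 = 23.8794
OR_MH = (52.0565 + 42.3275 + 81.6671) / (6.1348 + 8.4737 + 23.8794) = 176.0511 / 38.4879 = 4.57420

4.57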